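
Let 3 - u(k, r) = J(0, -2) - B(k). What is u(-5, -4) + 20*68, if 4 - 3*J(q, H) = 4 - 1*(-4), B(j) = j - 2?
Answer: 4072/3 ≈ 1357.3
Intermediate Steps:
B(j) = -2 + j
J(q, H) = -4/3 (J(q, H) = 4/3 - (4 - 1*(-4))/3 = 4/3 - (4 + 4)/3 = 4/3 - ⅓*8 = 4/3 - 8/3 = -4/3)
u(k, r) = 7/3 + k (u(k, r) = 3 - (-4/3 - (-2 + k)) = 3 - (-4/3 + (2 - k)) = 3 - (⅔ - k) = 3 + (-⅔ + k) = 7/3 + k)
u(-5, -4) + 20*68 = (7/3 - 5) + 20*68 = -8/3 + 1360 = 4072/3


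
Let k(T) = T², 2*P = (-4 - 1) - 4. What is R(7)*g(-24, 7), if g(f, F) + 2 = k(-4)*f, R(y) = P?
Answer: 1737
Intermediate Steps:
P = -9/2 (P = ((-4 - 1) - 4)/2 = (-5 - 4)/2 = (½)*(-9) = -9/2 ≈ -4.5000)
R(y) = -9/2
g(f, F) = -2 + 16*f (g(f, F) = -2 + (-4)²*f = -2 + 16*f)
R(7)*g(-24, 7) = -9*(-2 + 16*(-24))/2 = -9*(-2 - 384)/2 = -9/2*(-386) = 1737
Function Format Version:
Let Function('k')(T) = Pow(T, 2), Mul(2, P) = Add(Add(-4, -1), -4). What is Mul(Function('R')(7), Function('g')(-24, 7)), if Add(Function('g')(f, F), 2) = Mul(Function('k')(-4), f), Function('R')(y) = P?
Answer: 1737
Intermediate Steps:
P = Rational(-9, 2) (P = Mul(Rational(1, 2), Add(Add(-4, -1), -4)) = Mul(Rational(1, 2), Add(-5, -4)) = Mul(Rational(1, 2), -9) = Rational(-9, 2) ≈ -4.5000)
Function('R')(y) = Rational(-9, 2)
Function('g')(f, F) = Add(-2, Mul(16, f)) (Function('g')(f, F) = Add(-2, Mul(Pow(-4, 2), f)) = Add(-2, Mul(16, f)))
Mul(Function('R')(7), Function('g')(-24, 7)) = Mul(Rational(-9, 2), Add(-2, Mul(16, -24))) = Mul(Rational(-9, 2), Add(-2, -384)) = Mul(Rational(-9, 2), -386) = 1737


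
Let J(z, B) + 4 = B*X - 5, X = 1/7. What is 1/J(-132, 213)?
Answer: 7/150 ≈ 0.046667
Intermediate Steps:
X = 1/7 ≈ 0.14286
J(z, B) = -9 + B/7 (J(z, B) = -4 + (B*(1/7) - 5) = -4 + (B/7 - 5) = -4 + (-5 + B/7) = -9 + B/7)
1/J(-132, 213) = 1/(-9 + (1/7)*213) = 1/(-9 + 213/7) = 1/(150/7) = 7/150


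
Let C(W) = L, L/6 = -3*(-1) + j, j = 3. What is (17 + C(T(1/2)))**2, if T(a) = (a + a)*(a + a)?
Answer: 2809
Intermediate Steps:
T(a) = 4*a**2 (T(a) = (2*a)*(2*a) = 4*a**2)
L = 36 (L = 6*(-3*(-1) + 3) = 6*(3 + 3) = 6*6 = 36)
C(W) = 36
(17 + C(T(1/2)))**2 = (17 + 36)**2 = 53**2 = 2809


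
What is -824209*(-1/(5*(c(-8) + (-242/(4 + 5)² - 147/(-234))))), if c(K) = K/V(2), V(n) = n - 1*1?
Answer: -1735784154/109085 ≈ -15912.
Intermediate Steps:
V(n) = -1 + n (V(n) = n - 1 = -1 + n)
c(K) = K (c(K) = K/(-1 + 2) = K/1 = K*1 = K)
-824209*(-1/(5*(c(-8) + (-242/(4 + 5)² - 147/(-234))))) = -824209*(-1/(5*(-8 + (-242/(4 + 5)² - 147/(-234))))) = -824209*(-1/(5*(-8 + (-242/(9²) - 147*(-1/234))))) = -824209*(-1/(5*(-8 + (-242/81 + 49/78)))) = -824209*(-1/(5*(-8 - 4969/2106))) = -824209/((-5*(-21817/2106))) = -824209/109085/2106 = -824209*2106/109085 = -1735784154/109085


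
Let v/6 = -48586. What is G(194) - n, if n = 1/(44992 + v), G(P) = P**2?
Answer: 9278177265/246524 ≈ 37636.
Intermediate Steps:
v = -291516 (v = 6*(-48586) = -291516)
n = -1/246524 (n = 1/(44992 - 291516) = 1/(-246524) = -1/246524 ≈ -4.0564e-6)
G(194) - n = 194**2 - 1*(-1/246524) = 37636 + 1/246524 = 9278177265/246524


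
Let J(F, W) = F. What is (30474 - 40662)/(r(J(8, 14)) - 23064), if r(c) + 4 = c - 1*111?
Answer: 10188/23171 ≈ 0.43969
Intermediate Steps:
r(c) = -115 + c (r(c) = -4 + (c - 1*111) = -4 + (c - 111) = -4 + (-111 + c) = -115 + c)
(30474 - 40662)/(r(J(8, 14)) - 23064) = (30474 - 40662)/((-115 + 8) - 23064) = -10188/(-107 - 23064) = -10188/(-23171) = -10188*(-1/23171) = 10188/23171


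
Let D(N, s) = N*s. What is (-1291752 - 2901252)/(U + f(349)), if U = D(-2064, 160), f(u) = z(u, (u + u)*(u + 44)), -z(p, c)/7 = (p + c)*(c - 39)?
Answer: 1397668/175777563505 ≈ 7.9513e-6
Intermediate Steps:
z(p, c) = -7*(-39 + c)*(c + p) (z(p, c) = -7*(p + c)*(c - 39) = -7*(c + p)*(-39 + c) = -7*(-39 + c)*(c + p))
f(u) = 273*u - 28*u**2*(44 + u)**2 - 14*u**2*(44 + u) + 546*u*(44 + u) (f(u) = -7*(u + 44)**2*(u + u)**2 + 273*((u + u)*(u + 44)) + 273*u - 7*(u + u)*(u + 44)*u = -7*4*u**2*(44 + u)**2 + 273*((2*u)*(44 + u)) + 273*u - 7*(2*u)*(44 + u)*u = -7*4*u**2*(44 + u)**2 + 273*(2*u*(44 + u)) + 273*u - 7*2*u*(44 + u)*u = -28*u**2*(44 + u)**2 + 546*u*(44 + u) + 273*u - 14*u**2*(44 + u) = 273*u - 28*u**2*(44 + u)**2 - 14*u**2*(44 + u) + 546*u*(44 + u))
U = -330240 (U = -2064*160 = -330240)
(-1291752 - 2901252)/(U + f(349)) = (-1291752 - 2901252)/(-330240 + 7*349*(3471 - 7754*349 - 354*349**2 - 4*349**3)) = -4193004/(-330240 + 7*349*(3471 - 2706146 - 354*121801 - 4*42508549)) = -4193004/(-330240 + 7*349*(3471 - 2706146 - 43117554 - 170034196)) = -4193004/(-330240 + 7*349*(-215854425)) = -4193004/(-330240 - 527332360275) = -4193004/(-527332690515) = -4193004*(-1/527332690515) = 1397668/175777563505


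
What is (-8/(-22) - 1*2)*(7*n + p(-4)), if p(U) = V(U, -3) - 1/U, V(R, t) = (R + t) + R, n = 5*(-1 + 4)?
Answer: -3393/22 ≈ -154.23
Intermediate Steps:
n = 15 (n = 5*3 = 15)
V(R, t) = t + 2*R
p(U) = -3 - 1/U + 2*U (p(U) = (-3 + 2*U) - 1/U = -3 - 1/U + 2*U)
(-8/(-22) - 1*2)*(7*n + p(-4)) = (-8/(-22) - 1*2)*(7*15 + (-3 - 1/(-4) + 2*(-4))) = (-8*(-1/22) - 2)*(105 + (-3 - 1*(-¼) - 8)) = (4/11 - 2)*(105 + (-3 + ¼ - 8)) = -18*(105 - 43/4)/11 = -18/11*377/4 = -3393/22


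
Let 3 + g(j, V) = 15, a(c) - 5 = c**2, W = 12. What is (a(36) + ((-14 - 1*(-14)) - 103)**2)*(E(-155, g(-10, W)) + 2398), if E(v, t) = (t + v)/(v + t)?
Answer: 28572090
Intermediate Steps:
a(c) = 5 + c**2
g(j, V) = 12 (g(j, V) = -3 + 15 = 12)
E(v, t) = 1 (E(v, t) = (t + v)/(t + v) = 1)
(a(36) + ((-14 - 1*(-14)) - 103)**2)*(E(-155, g(-10, W)) + 2398) = ((5 + 36**2) + ((-14 - 1*(-14)) - 103)**2)*(1 + 2398) = ((5 + 1296) + ((-14 + 14) - 103)**2)*2399 = (1301 + (0 - 103)**2)*2399 = (1301 + (-103)**2)*2399 = (1301 + 10609)*2399 = 11910*2399 = 28572090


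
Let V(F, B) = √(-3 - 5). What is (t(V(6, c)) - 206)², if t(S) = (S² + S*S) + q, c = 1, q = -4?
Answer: 51076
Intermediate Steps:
V(F, B) = 2*I*√2 (V(F, B) = √(-8) = 2*I*√2)
t(S) = -4 + 2*S² (t(S) = (S² + S*S) - 4 = (S² + S²) - 4 = 2*S² - 4 = -4 + 2*S²)
(t(V(6, c)) - 206)² = ((-4 + 2*(2*I*√2)²) - 206)² = ((-4 + 2*(-8)) - 206)² = ((-4 - 16) - 206)² = (-20 - 206)² = (-226)² = 51076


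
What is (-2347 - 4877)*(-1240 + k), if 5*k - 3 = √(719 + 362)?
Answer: 44767128/5 - 7224*√1081/5 ≈ 8.9059e+6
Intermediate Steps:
k = ⅗ + √1081/5 (k = ⅗ + √(719 + 362)/5 = ⅗ + √1081/5 ≈ 7.1757)
(-2347 - 4877)*(-1240 + k) = (-2347 - 4877)*(-1240 + (⅗ + √1081/5)) = -7224*(-6197/5 + √1081/5) = 44767128/5 - 7224*√1081/5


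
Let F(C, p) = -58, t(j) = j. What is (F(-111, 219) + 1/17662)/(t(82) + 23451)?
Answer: -1024395/415639846 ≈ -0.0024646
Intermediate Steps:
(F(-111, 219) + 1/17662)/(t(82) + 23451) = (-58 + 1/17662)/(82 + 23451) = (-58 + 1/17662)/23533 = -1024395/17662*1/23533 = -1024395/415639846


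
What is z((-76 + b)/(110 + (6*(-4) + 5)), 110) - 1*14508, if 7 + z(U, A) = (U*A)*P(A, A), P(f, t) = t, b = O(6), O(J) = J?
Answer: -309695/13 ≈ -23823.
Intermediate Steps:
b = 6
z(U, A) = -7 + U*A² (z(U, A) = -7 + (U*A)*A = -7 + (A*U)*A = -7 + U*A²)
z((-76 + b)/(110 + (6*(-4) + 5)), 110) - 1*14508 = (-7 + ((-76 + 6)/(110 + (6*(-4) + 5)))*110²) - 1*14508 = (-7 - 70/(110 + (-24 + 5))*12100) - 14508 = (-7 - 70/(110 - 19)*12100) - 14508 = (-7 - 70/91*12100) - 14508 = (-7 - 70*1/91*12100) - 14508 = (-7 - 10/13*12100) - 14508 = (-7 - 121000/13) - 14508 = -121091/13 - 14508 = -309695/13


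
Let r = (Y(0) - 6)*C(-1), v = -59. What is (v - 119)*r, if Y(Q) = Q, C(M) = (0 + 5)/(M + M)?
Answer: -2670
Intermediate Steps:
C(M) = 5/(2*M) (C(M) = 5/((2*M)) = 5*(1/(2*M)) = 5/(2*M))
r = 15 (r = (0 - 6)*((5/2)/(-1)) = -15*(-1) = -6*(-5/2) = 15)
(v - 119)*r = (-59 - 119)*15 = -178*15 = -2670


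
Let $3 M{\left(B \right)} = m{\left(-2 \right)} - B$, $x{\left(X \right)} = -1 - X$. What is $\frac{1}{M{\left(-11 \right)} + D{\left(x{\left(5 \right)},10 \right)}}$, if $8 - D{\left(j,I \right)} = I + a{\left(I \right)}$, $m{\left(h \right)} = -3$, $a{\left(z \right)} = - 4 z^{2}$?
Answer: $\frac{3}{1202} \approx 0.0024958$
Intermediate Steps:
$D{\left(j,I \right)} = 8 - I + 4 I^{2}$ ($D{\left(j,I \right)} = 8 - \left(I - 4 I^{2}\right) = 8 + \left(- I + 4 I^{2}\right) = 8 - I + 4 I^{2}$)
$M{\left(B \right)} = -1 - \frac{B}{3}$ ($M{\left(B \right)} = \frac{-3 - B}{3} = -1 - \frac{B}{3}$)
$\frac{1}{M{\left(-11 \right)} + D{\left(x{\left(5 \right)},10 \right)}} = \frac{1}{\left(-1 - - \frac{11}{3}\right) + \left(8 - 10 + 4 \cdot 10^{2}\right)} = \frac{1}{\left(-1 + \frac{11}{3}\right) + \left(8 - 10 + 4 \cdot 100\right)} = \frac{1}{\frac{8}{3} + \left(8 - 10 + 400\right)} = \frac{1}{\frac{8}{3} + 398} = \frac{1}{\frac{1202}{3}} = \frac{3}{1202}$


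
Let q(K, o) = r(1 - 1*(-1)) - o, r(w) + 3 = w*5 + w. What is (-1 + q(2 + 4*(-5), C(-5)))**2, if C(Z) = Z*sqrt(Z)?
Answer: -61 + 80*I*sqrt(5) ≈ -61.0 + 178.89*I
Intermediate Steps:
C(Z) = Z**(3/2)
r(w) = -3 + 6*w (r(w) = -3 + (w*5 + w) = -3 + (5*w + w) = -3 + 6*w)
q(K, o) = 9 - o (q(K, o) = (-3 + 6*(1 - 1*(-1))) - o = (-3 + 6*(1 + 1)) - o = (-3 + 6*2) - o = (-3 + 12) - o = 9 - o)
(-1 + q(2 + 4*(-5), C(-5)))**2 = (-1 + (9 - (-5)**(3/2)))**2 = (-1 + (9 - (-5)*I*sqrt(5)))**2 = (-1 + (9 + 5*I*sqrt(5)))**2 = (8 + 5*I*sqrt(5))**2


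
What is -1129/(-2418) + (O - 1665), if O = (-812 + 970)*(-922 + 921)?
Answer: -4406885/2418 ≈ -1822.5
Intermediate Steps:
O = -158 (O = 158*(-1) = -158)
-1129/(-2418) + (O - 1665) = -1129/(-2418) + (-158 - 1665) = -1129*(-1/2418) - 1823 = 1129/2418 - 1823 = -4406885/2418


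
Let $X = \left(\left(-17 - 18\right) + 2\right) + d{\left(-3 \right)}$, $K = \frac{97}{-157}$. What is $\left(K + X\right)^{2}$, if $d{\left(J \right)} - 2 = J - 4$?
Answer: $\frac{36759969}{24649} \approx 1491.3$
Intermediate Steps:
$d{\left(J \right)} = -2 + J$ ($d{\left(J \right)} = 2 + \left(J - 4\right) = 2 + \left(-4 + J\right) = -2 + J$)
$K = - \frac{97}{157}$ ($K = 97 \left(- \frac{1}{157}\right) = - \frac{97}{157} \approx -0.61783$)
$X = -38$ ($X = \left(\left(-17 - 18\right) + 2\right) - 5 = \left(-35 + 2\right) - 5 = -33 - 5 = -38$)
$\left(K + X\right)^{2} = \left(- \frac{97}{157} - 38\right)^{2} = \left(- \frac{6063}{157}\right)^{2} = \frac{36759969}{24649}$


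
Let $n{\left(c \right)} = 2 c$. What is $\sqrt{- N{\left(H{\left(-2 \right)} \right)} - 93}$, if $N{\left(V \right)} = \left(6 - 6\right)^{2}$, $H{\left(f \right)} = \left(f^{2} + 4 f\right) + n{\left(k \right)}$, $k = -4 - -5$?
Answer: $i \sqrt{93} \approx 9.6436 i$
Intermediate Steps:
$k = 1$ ($k = -4 + 5 = 1$)
$H{\left(f \right)} = 2 + f^{2} + 4 f$ ($H{\left(f \right)} = \left(f^{2} + 4 f\right) + 2 \cdot 1 = \left(f^{2} + 4 f\right) + 2 = 2 + f^{2} + 4 f$)
$N{\left(V \right)} = 0$ ($N{\left(V \right)} = \left(6 - 6\right)^{2} = 0^{2} = 0$)
$\sqrt{- N{\left(H{\left(-2 \right)} \right)} - 93} = \sqrt{\left(-1\right) 0 - 93} = \sqrt{0 - 93} = \sqrt{-93} = i \sqrt{93}$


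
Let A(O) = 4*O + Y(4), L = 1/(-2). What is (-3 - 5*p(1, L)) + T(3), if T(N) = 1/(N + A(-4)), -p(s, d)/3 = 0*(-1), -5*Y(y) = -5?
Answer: -37/12 ≈ -3.0833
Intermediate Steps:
Y(y) = 1 (Y(y) = -⅕*(-5) = 1)
L = -½ ≈ -0.50000
A(O) = 1 + 4*O (A(O) = 4*O + 1 = 1 + 4*O)
p(s, d) = 0 (p(s, d) = -0*(-1) = -3*0 = 0)
T(N) = 1/(-15 + N) (T(N) = 1/(N + (1 + 4*(-4))) = 1/(N + (1 - 16)) = 1/(N - 15) = 1/(-15 + N))
(-3 - 5*p(1, L)) + T(3) = (-3 - 5*0) + 1/(-15 + 3) = (-3 + 0) + 1/(-12) = -3 - 1/12 = -37/12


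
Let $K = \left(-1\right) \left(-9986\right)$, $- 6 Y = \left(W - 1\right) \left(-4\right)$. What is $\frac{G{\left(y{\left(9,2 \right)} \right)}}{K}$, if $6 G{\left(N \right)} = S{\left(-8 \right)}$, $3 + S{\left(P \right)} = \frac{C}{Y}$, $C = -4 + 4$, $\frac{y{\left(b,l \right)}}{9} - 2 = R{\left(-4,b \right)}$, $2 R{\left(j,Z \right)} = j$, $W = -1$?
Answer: $- \frac{1}{19972} \approx -5.007 \cdot 10^{-5}$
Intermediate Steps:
$R{\left(j,Z \right)} = \frac{j}{2}$
$y{\left(b,l \right)} = 0$ ($y{\left(b,l \right)} = 18 + 9 \cdot \frac{1}{2} \left(-4\right) = 18 + 9 \left(-2\right) = 18 - 18 = 0$)
$Y = - \frac{4}{3}$ ($Y = - \frac{\left(-1 - 1\right) \left(-4\right)}{6} = - \frac{\left(-2\right) \left(-4\right)}{6} = \left(- \frac{1}{6}\right) 8 = - \frac{4}{3} \approx -1.3333$)
$C = 0$
$K = 9986$
$S{\left(P \right)} = -3$ ($S{\left(P \right)} = -3 + \frac{0}{- \frac{4}{3}} = -3 + 0 \left(- \frac{3}{4}\right) = -3 + 0 = -3$)
$G{\left(N \right)} = - \frac{1}{2}$ ($G{\left(N \right)} = \frac{1}{6} \left(-3\right) = - \frac{1}{2}$)
$\frac{G{\left(y{\left(9,2 \right)} \right)}}{K} = - \frac{1}{2 \cdot 9986} = \left(- \frac{1}{2}\right) \frac{1}{9986} = - \frac{1}{19972}$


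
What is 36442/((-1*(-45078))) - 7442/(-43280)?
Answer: 478170059/487743960 ≈ 0.98037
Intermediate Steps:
36442/((-1*(-45078))) - 7442/(-43280) = 36442/45078 - 7442*(-1/43280) = 36442*(1/45078) + 3721/21640 = 18221/22539 + 3721/21640 = 478170059/487743960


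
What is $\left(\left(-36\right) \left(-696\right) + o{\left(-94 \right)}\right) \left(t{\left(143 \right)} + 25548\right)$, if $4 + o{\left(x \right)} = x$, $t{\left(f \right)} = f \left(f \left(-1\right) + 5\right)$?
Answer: $145105812$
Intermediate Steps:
$t{\left(f \right)} = f \left(5 - f\right)$ ($t{\left(f \right)} = f \left(- f + 5\right) = f \left(5 - f\right)$)
$o{\left(x \right)} = -4 + x$
$\left(\left(-36\right) \left(-696\right) + o{\left(-94 \right)}\right) \left(t{\left(143 \right)} + 25548\right) = \left(\left(-36\right) \left(-696\right) - 98\right) \left(143 \left(5 - 143\right) + 25548\right) = \left(25056 - 98\right) \left(143 \left(5 - 143\right) + 25548\right) = 24958 \left(143 \left(-138\right) + 25548\right) = 24958 \left(-19734 + 25548\right) = 24958 \cdot 5814 = 145105812$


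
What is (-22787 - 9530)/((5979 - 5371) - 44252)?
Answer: 32317/43644 ≈ 0.74047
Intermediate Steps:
(-22787 - 9530)/((5979 - 5371) - 44252) = -32317/(608 - 44252) = -32317/(-43644) = -32317*(-1/43644) = 32317/43644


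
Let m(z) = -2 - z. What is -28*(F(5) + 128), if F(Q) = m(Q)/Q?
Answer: -17724/5 ≈ -3544.8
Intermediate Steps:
F(Q) = (-2 - Q)/Q
-28*(F(5) + 128) = -28*((-2 - 1*5)/5 + 128) = -28*((-2 - 5)/5 + 128) = -28*((1/5)*(-7) + 128) = -28*(-7/5 + 128) = -28*633/5 = -17724/5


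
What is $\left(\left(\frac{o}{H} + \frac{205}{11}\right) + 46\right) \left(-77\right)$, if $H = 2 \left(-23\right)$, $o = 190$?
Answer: $- \frac{107156}{23} \approx -4659.0$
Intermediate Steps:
$H = -46$
$\left(\left(\frac{o}{H} + \frac{205}{11}\right) + 46\right) \left(-77\right) = \left(\left(\frac{190}{-46} + \frac{205}{11}\right) + 46\right) \left(-77\right) = \left(\left(190 \left(- \frac{1}{46}\right) + 205 \cdot \frac{1}{11}\right) + 46\right) \left(-77\right) = \left(\left(- \frac{95}{23} + \frac{205}{11}\right) + 46\right) \left(-77\right) = \left(\frac{3670}{253} + 46\right) \left(-77\right) = \frac{15308}{253} \left(-77\right) = - \frac{107156}{23}$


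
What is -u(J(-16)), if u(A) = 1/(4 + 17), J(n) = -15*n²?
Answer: -1/21 ≈ -0.047619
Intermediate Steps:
u(A) = 1/21
-u(J(-16)) = -1*1/21 = -1/21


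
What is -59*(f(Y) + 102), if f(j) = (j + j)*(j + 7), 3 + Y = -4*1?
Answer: -6018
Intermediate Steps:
Y = -7 (Y = -3 - 4*1 = -3 - 4 = -7)
f(j) = 2*j*(7 + j) (f(j) = (2*j)*(7 + j) = 2*j*(7 + j))
-59*(f(Y) + 102) = -59*(2*(-7)*(7 - 7) + 102) = -59*(2*(-7)*0 + 102) = -59*(0 + 102) = -59*102 = -6018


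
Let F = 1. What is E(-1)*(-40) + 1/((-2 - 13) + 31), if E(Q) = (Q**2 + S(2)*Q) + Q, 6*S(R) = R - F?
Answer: 323/48 ≈ 6.7292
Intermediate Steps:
S(R) = -1/6 + R/6 (S(R) = (R - 1*1)/6 = (R - 1)/6 = (-1 + R)/6 = -1/6 + R/6)
E(Q) = Q**2 + 7*Q/6 (E(Q) = (Q**2 + (-1/6 + (1/6)*2)*Q) + Q = (Q**2 + (-1/6 + 1/3)*Q) + Q = (Q**2 + Q/6) + Q = Q**2 + 7*Q/6)
E(-1)*(-40) + 1/((-2 - 13) + 31) = ((1/6)*(-1)*(7 + 6*(-1)))*(-40) + 1/((-2 - 13) + 31) = ((1/6)*(-1)*(7 - 6))*(-40) + 1/(-15 + 31) = ((1/6)*(-1)*1)*(-40) + 1/16 = -1/6*(-40) + 1/16 = 20/3 + 1/16 = 323/48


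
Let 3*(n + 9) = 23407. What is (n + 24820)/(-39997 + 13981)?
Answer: -6115/4878 ≈ -1.2536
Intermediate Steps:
n = 23380/3 (n = -9 + (⅓)*23407 = -9 + 23407/3 = 23380/3 ≈ 7793.3)
(n + 24820)/(-39997 + 13981) = (23380/3 + 24820)/(-39997 + 13981) = (97840/3)/(-26016) = (97840/3)*(-1/26016) = -6115/4878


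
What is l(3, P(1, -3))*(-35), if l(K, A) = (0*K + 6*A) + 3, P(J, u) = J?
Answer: -315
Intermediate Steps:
l(K, A) = 3 + 6*A (l(K, A) = (0 + 6*A) + 3 = 6*A + 3 = 3 + 6*A)
l(3, P(1, -3))*(-35) = (3 + 6*1)*(-35) = (3 + 6)*(-35) = 9*(-35) = -315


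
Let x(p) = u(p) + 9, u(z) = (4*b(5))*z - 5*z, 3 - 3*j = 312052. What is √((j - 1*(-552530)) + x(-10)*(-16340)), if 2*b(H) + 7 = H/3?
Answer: I*√20326317/3 ≈ 1502.8*I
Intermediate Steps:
b(H) = -7/2 + H/6 (b(H) = -7/2 + (H/3)/2 = -7/2 + H/6)
j = -312049/3 (j = 1 - ⅓*312052 = 1 - 312052/3 = -312049/3 ≈ -1.0402e+5)
u(z) = -47*z/3 (u(z) = (4*(-7/2 + (⅙)*5))*z - 5*z = (4*(-7/2 + ⅚))*z - 5*z = (4*(-8/3))*z - 5*z = -32*z/3 - 5*z = -47*z/3)
x(p) = 9 - 47*p/3 (x(p) = -47*p/3 + 9 = 9 - 47*p/3)
√((j - 1*(-552530)) + x(-10)*(-16340)) = √((-312049/3 - 1*(-552530)) + (9 - 47/3*(-10))*(-16340)) = √((-312049/3 + 552530) + (9 + 470/3)*(-16340)) = √(1345541/3 + (497/3)*(-16340)) = √(1345541/3 - 8120980/3) = √(-6775439/3) = I*√20326317/3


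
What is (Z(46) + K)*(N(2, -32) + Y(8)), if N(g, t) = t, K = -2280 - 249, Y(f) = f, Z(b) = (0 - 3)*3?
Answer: 60912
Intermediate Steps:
Z(b) = -9 (Z(b) = -3*3 = -9)
K = -2529
(Z(46) + K)*(N(2, -32) + Y(8)) = (-9 - 2529)*(-32 + 8) = -2538*(-24) = 60912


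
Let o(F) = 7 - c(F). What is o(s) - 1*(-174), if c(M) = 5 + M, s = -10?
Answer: 186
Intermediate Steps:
o(F) = 2 - F (o(F) = 7 - (5 + F) = 7 + (-5 - F) = 2 - F)
o(s) - 1*(-174) = (2 - 1*(-10)) - 1*(-174) = (2 + 10) + 174 = 12 + 174 = 186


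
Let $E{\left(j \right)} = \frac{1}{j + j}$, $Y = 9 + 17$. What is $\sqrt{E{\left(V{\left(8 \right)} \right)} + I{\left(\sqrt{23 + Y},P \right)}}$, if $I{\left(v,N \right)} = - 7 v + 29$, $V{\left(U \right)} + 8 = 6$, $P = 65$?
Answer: $\frac{9 i}{2} \approx 4.5 i$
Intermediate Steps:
$V{\left(U \right)} = -2$ ($V{\left(U \right)} = -8 + 6 = -2$)
$Y = 26$
$I{\left(v,N \right)} = 29 - 7 v$
$E{\left(j \right)} = \frac{1}{2 j}$
$\sqrt{E{\left(V{\left(8 \right)} \right)} + I{\left(\sqrt{23 + Y},P \right)}} = \sqrt{\frac{1}{2 \left(-2\right)} + \left(29 - 7 \sqrt{23 + 26}\right)} = \sqrt{\frac{1}{2} \left(- \frac{1}{2}\right) + \left(29 - 7 \sqrt{49}\right)} = \sqrt{- \frac{1}{4} + \left(29 - 49\right)} = \sqrt{- \frac{1}{4} - 20} = \sqrt{- \frac{81}{4}} = \frac{9 i}{2}$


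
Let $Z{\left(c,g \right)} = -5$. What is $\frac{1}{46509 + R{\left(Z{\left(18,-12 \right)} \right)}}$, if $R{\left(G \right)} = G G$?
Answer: $\frac{1}{46534} \approx 2.149 \cdot 10^{-5}$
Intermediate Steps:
$R{\left(G \right)} = G^{2}$
$\frac{1}{46509 + R{\left(Z{\left(18,-12 \right)} \right)}} = \frac{1}{46509 + \left(-5\right)^{2}} = \frac{1}{46509 + 25} = \frac{1}{46534}$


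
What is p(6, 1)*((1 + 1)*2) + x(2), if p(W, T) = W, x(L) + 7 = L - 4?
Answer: 15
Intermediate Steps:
x(L) = -11 + L (x(L) = -7 + (L - 4) = -7 + (-4 + L) = -11 + L)
p(6, 1)*((1 + 1)*2) + x(2) = 6*((1 + 1)*2) + (-11 + 2) = 6*(2*2) - 9 = 6*4 - 9 = 24 - 9 = 15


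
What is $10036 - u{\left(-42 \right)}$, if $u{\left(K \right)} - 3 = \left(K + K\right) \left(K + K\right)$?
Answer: $2977$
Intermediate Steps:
$u{\left(K \right)} = 3 + 4 K^{2}$ ($u{\left(K \right)} = 3 + \left(K + K\right) \left(K + K\right) = 3 + 2 K 2 K = 3 + 4 K^{2}$)
$10036 - u{\left(-42 \right)} = 10036 - \left(3 + 4 \left(-42\right)^{2}\right) = 10036 - \left(3 + 4 \cdot 1764\right) = 10036 - \left(3 + 7056\right) = 10036 - 7059 = 2977$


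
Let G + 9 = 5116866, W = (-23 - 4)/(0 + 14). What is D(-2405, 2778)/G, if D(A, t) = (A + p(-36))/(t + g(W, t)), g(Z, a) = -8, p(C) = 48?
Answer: -2357/14173693890 ≈ -1.6629e-7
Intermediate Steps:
W = -27/14 ≈ -1.9286
G = 5116857 (G = -9 + 5116866 = 5116857)
D(A, t) = (48 + A)/(-8 + t) (D(A, t) = (A + 48)/(t - 8) = (48 + A)/(-8 + t))
D(-2405, 2778)/G = ((48 - 2405)/(-8 + 2778))/5116857 = (-2357/2770)*(1/5116857) = ((1/2770)*(-2357))*(1/5116857) = -2357/2770*1/5116857 = -2357/14173693890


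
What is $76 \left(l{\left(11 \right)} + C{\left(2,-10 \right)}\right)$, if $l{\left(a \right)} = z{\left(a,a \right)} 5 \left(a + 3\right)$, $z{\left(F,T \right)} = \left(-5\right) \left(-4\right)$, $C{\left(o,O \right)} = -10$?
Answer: $105640$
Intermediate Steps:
$z{\left(F,T \right)} = 20$
$l{\left(a \right)} = 300 + 100 a$ ($l{\left(a \right)} = 20 \cdot 5 \left(a + 3\right) = 100 \left(3 + a\right) = 300 + 100 a$)
$76 \left(l{\left(11 \right)} + C{\left(2,-10 \right)}\right) = 76 \left(\left(300 + 100 \cdot 11\right) - 10\right) = 76 \left(\left(300 + 1100\right) - 10\right) = 76 \left(1400 - 10\right) = 76 \cdot 1390 = 105640$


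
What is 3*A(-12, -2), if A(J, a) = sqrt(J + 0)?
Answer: 6*I*sqrt(3) ≈ 10.392*I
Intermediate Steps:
A(J, a) = sqrt(J)
3*A(-12, -2) = 3*sqrt(-12) = 3*(2*I*sqrt(3)) = 6*I*sqrt(3)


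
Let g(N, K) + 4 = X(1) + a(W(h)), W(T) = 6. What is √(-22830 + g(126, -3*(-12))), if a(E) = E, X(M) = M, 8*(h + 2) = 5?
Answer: I*√22827 ≈ 151.09*I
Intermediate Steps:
h = -11/8 (h = -2 + (⅛)*5 = -2 + 5/8 = -11/8 ≈ -1.3750)
g(N, K) = 3 (g(N, K) = -4 + (1 + 6) = -4 + 7 = 3)
√(-22830 + g(126, -3*(-12))) = √(-22830 + 3) = √(-22827) = I*√22827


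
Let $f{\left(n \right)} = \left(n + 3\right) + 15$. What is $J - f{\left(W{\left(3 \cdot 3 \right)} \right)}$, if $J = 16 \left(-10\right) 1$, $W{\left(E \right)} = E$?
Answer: $-187$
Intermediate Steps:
$f{\left(n \right)} = 18 + n$ ($f{\left(n \right)} = \left(3 + n\right) + 15 = 18 + n$)
$J = -160$ ($J = \left(-160\right) 1 = -160$)
$J - f{\left(W{\left(3 \cdot 3 \right)} \right)} = -160 - \left(18 + 3 \cdot 3\right) = -160 - \left(18 + 9\right) = -160 - 27 = -187$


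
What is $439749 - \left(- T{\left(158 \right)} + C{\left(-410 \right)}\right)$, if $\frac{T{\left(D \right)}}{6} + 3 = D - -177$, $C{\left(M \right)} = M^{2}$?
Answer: $273641$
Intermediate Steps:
$T{\left(D \right)} = 1044 + 6 D$ ($T{\left(D \right)} = -18 + 6 \left(D - -177\right) = -18 + 6 \left(D + 177\right) = -18 + 6 \left(177 + D\right) = -18 + \left(1062 + 6 D\right) = 1044 + 6 D$)
$439749 - \left(- T{\left(158 \right)} + C{\left(-410 \right)}\right) = 439749 + \left(\left(1044 + 6 \cdot 158\right) - \left(-410\right)^{2}\right) = 439749 + \left(\left(1044 + 948\right) - 168100\right) = 439749 + \left(1992 - 168100\right) = 439749 - 166108 = 273641$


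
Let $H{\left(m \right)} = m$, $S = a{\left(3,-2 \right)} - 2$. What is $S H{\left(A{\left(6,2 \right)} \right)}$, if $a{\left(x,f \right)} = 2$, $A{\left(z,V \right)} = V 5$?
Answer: $0$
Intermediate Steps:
$A{\left(z,V \right)} = 5 V$
$S = 0$ ($S = 2 - 2 = 0$)
$S H{\left(A{\left(6,2 \right)} \right)} = 0 \cdot 5 \cdot 2 = 0 \cdot 10 = 0$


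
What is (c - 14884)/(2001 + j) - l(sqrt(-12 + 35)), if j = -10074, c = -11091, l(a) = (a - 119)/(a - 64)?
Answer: 44497886/32881329 - 55*sqrt(23)/4073 ≈ 1.2885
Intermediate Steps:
l(a) = (-119 + a)/(-64 + a)
(c - 14884)/(2001 + j) - l(sqrt(-12 + 35)) = (-11091 - 14884)/(2001 - 10074) - (-119 + sqrt(-12 + 35))/(-64 + sqrt(-12 + 35)) = -25975/(-8073) - (-119 + sqrt(23))/(-64 + sqrt(23)) = -25975*(-1/8073) - (-119 + sqrt(23))/(-64 + sqrt(23)) = 25975/8073 - (-119 + sqrt(23))/(-64 + sqrt(23))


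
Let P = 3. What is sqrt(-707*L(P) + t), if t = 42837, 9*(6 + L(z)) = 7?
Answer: sqrt(418762)/3 ≈ 215.71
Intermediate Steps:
L(z) = -47/9 (L(z) = -6 + (1/9)*7 = -6 + 7/9 = -47/9)
sqrt(-707*L(P) + t) = sqrt(-707*(-47/9) + 42837) = sqrt(33229/9 + 42837) = sqrt(418762/9) = sqrt(418762)/3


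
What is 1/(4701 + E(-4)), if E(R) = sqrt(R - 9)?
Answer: 4701/22099414 - I*sqrt(13)/22099414 ≈ 0.00021272 - 1.6315e-7*I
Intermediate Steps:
E(R) = sqrt(-9 + R)
1/(4701 + E(-4)) = 1/(4701 + sqrt(-9 - 4)) = 1/(4701 + sqrt(-13)) = 1/(4701 + I*sqrt(13))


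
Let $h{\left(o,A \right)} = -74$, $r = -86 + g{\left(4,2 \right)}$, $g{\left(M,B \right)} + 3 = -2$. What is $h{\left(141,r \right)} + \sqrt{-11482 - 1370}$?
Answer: $-74 + 6 i \sqrt{357} \approx -74.0 + 113.37 i$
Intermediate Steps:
$g{\left(M,B \right)} = -5$ ($g{\left(M,B \right)} = -3 - 2 = -5$)
$r = -91$ ($r = -86 - 5 = -91$)
$h{\left(141,r \right)} + \sqrt{-11482 - 1370} = -74 + \sqrt{-11482 - 1370} = -74 + \sqrt{-12852} = -74 + 6 i \sqrt{357}$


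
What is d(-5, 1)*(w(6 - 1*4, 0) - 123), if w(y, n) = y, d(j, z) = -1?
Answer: 121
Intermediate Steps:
d(-5, 1)*(w(6 - 1*4, 0) - 123) = -((6 - 1*4) - 123) = -((6 - 4) - 123) = -(2 - 123) = -1*(-121) = 121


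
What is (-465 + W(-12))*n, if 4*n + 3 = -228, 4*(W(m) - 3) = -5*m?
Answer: 103257/4 ≈ 25814.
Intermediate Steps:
W(m) = 3 - 5*m/4 (W(m) = 3 + (-5*m)/4 = 3 - 5*m/4)
n = -231/4 (n = -¾ + (¼)*(-228) = -¾ - 57 = -231/4 ≈ -57.750)
(-465 + W(-12))*n = (-465 + (3 - 5/4*(-12)))*(-231/4) = (-465 + (3 + 15))*(-231/4) = (-465 + 18)*(-231/4) = -447*(-231/4) = 103257/4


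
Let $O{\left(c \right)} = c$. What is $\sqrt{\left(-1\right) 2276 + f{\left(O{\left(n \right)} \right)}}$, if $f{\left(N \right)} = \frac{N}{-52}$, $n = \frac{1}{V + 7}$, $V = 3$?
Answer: $\frac{i \sqrt{153857730}}{260} \approx 47.707 i$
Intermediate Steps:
$n = \frac{1}{10}$ ($n = \frac{1}{3 + 7} = \frac{1}{10} \approx 0.1$)
$f{\left(N \right)} = - \frac{N}{52}$ ($f{\left(N \right)} = N \left(- \frac{1}{52}\right) = - \frac{N}{52}$)
$\sqrt{\left(-1\right) 2276 + f{\left(O{\left(n \right)} \right)}} = \sqrt{\left(-1\right) 2276 - \frac{1}{520}} = \sqrt{-2276 - \frac{1}{520}} = \sqrt{- \frac{1183521}{520}} = \frac{i \sqrt{153857730}}{260}$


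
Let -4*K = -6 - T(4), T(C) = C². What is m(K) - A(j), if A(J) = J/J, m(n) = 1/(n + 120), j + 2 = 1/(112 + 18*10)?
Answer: -249/251 ≈ -0.99203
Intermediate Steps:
K = 11/2 (K = -(-6 - 1*4²)/4 = -(-6 - 1*16)/4 = -(-6 - 16)/4 = -¼*(-22) = 11/2 ≈ 5.5000)
j = -583/292 (j = -2 + 1/(112 + 18*10) = -2 + 1/(112 + 180) = -2 + 1/292 = -583/292 ≈ -1.9966)
m(n) = 1/(120 + n)
A(J) = 1
m(K) - A(j) = 1/(120 + 11/2) - 1*1 = 1/(251/2) - 1 = 2/251 - 1 = -249/251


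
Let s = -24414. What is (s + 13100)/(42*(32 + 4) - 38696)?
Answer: 5657/18592 ≈ 0.30427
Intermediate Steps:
(s + 13100)/(42*(32 + 4) - 38696) = (-24414 + 13100)/(42*(32 + 4) - 38696) = -11314/(42*36 - 38696) = -11314/(1512 - 38696) = -11314/(-37184) = -11314*(-1/37184) = 5657/18592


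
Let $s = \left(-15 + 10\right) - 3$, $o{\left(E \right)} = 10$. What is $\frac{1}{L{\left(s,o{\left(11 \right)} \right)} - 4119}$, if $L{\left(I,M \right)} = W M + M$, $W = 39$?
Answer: $- \frac{1}{3719} \approx -0.00026889$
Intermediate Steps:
$s = -8$ ($s = -5 - 3 = -8$)
$L{\left(I,M \right)} = 40 M$ ($L{\left(I,M \right)} = 39 M + M = 40 M$)
$\frac{1}{L{\left(s,o{\left(11 \right)} \right)} - 4119} = \frac{1}{40 \cdot 10 - 4119} = \frac{1}{400 - 4119} = \frac{1}{-3719} = - \frac{1}{3719}$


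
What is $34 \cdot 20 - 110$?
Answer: $570$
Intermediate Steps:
$34 \cdot 20 - 110 = 680 - 110 = 570$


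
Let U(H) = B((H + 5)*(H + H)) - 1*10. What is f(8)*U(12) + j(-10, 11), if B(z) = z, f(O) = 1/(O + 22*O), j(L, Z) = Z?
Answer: 1211/92 ≈ 13.163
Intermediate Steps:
f(O) = 1/(23*O)
U(H) = -10 + 2*H*(5 + H) (U(H) = (H + 5)*(H + H) - 1*10 = (5 + H)*(2*H) - 10 = 2*H*(5 + H) - 10 = -10 + 2*H*(5 + H))
f(8)*U(12) + j(-10, 11) = ((1/23)/8)*(-10 + 2*12*(5 + 12)) + 11 = ((1/23)*(⅛))*(-10 + 2*12*17) + 11 = (-10 + 408)/184 + 11 = (1/184)*398 + 11 = 199/92 + 11 = 1211/92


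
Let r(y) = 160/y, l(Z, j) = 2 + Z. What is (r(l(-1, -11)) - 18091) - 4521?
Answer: -22452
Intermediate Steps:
(r(l(-1, -11)) - 18091) - 4521 = (160/(2 - 1) - 18091) - 4521 = (160/1 - 18091) - 4521 = (160*1 - 18091) - 4521 = (160 - 18091) - 4521 = -17931 - 4521 = -22452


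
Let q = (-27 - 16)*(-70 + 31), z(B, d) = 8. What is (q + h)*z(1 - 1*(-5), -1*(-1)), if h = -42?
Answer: 13080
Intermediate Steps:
q = 1677 (q = -43*(-39) = 1677)
(q + h)*z(1 - 1*(-5), -1*(-1)) = (1677 - 42)*8 = 1635*8 = 13080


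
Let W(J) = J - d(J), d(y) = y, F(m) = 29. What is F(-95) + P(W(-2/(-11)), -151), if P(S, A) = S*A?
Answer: 29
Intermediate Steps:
W(J) = 0 (W(J) = J - J = 0)
P(S, A) = A*S
F(-95) + P(W(-2/(-11)), -151) = 29 - 151*0 = 29 + 0 = 29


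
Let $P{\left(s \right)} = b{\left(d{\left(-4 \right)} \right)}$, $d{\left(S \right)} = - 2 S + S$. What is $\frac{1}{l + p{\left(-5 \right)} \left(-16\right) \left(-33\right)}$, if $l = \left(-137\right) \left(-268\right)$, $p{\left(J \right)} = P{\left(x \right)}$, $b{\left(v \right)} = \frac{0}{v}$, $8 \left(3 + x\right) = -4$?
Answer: $\frac{1}{36716} \approx 2.7236 \cdot 10^{-5}$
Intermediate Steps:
$d{\left(S \right)} = - S$
$x = - \frac{7}{2}$ ($x = -3 + \frac{1}{8} \left(-4\right) = -3 - \frac{1}{2} = - \frac{7}{2} \approx -3.5$)
$b{\left(v \right)} = 0$
$P{\left(s \right)} = 0$
$p{\left(J \right)} = 0$
$l = 36716$
$\frac{1}{l + p{\left(-5 \right)} \left(-16\right) \left(-33\right)} = \frac{1}{36716 + 0 \left(-16\right) \left(-33\right)} = \frac{1}{36716 + 0 \left(-33\right)} = \frac{1}{36716 + 0} = \frac{1}{36716}$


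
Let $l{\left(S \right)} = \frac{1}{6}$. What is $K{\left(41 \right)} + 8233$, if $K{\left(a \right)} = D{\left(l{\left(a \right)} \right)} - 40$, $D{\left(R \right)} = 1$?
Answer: $8194$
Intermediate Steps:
$l{\left(S \right)} = \frac{1}{6}$
$K{\left(a \right)} = -39$ ($K{\left(a \right)} = 1 - 40 = -39$)
$K{\left(41 \right)} + 8233 = -39 + 8233 = 8194$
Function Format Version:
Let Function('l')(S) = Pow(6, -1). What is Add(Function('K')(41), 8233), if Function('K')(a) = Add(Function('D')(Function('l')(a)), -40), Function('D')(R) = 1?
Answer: 8194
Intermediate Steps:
Function('l')(S) = Rational(1, 6)
Function('K')(a) = -39 (Function('K')(a) = Add(1, -40) = -39)
Add(Function('K')(41), 8233) = Add(-39, 8233) = 8194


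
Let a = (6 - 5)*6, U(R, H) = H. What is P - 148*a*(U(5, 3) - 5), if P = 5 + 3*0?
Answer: 1781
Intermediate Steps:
a = 6 (a = 1*6 = 6)
P = 5 (P = 5 + 0 = 5)
P - 148*a*(U(5, 3) - 5) = 5 - 888*(3 - 5) = 5 - 888*(-2) = 5 - 148*(-12) = 5 + 1776 = 1781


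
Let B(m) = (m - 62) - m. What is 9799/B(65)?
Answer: -9799/62 ≈ -158.05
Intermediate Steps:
B(m) = -62 (B(m) = (-62 + m) - m = -62)
9799/B(65) = 9799/(-62) = 9799*(-1/62) = -9799/62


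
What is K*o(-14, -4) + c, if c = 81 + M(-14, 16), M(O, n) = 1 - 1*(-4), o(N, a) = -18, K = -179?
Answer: 3308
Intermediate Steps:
M(O, n) = 5 (M(O, n) = 1 + 4 = 5)
c = 86 (c = 81 + 5 = 86)
K*o(-14, -4) + c = -179*(-18) + 86 = 3222 + 86 = 3308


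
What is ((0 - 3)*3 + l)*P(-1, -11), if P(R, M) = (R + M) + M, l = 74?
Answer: -1495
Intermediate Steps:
P(R, M) = R + 2*M (P(R, M) = (M + R) + M = R + 2*M)
((0 - 3)*3 + l)*P(-1, -11) = ((0 - 3)*3 + 74)*(-1 + 2*(-11)) = (-3*3 + 74)*(-1 - 22) = (-9 + 74)*(-23) = 65*(-23) = -1495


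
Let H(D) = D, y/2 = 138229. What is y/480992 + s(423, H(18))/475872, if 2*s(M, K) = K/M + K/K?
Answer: 386454186811/672366211008 ≈ 0.57477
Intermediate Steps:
y = 276458 (y = 2*138229 = 276458)
s(M, K) = 1/2 + K/(2*M) (s(M, K) = (K/M + K/K)/2 = (K/M + 1)/2 = (1 + K/M)/2 = 1/2 + K/(2*M))
y/480992 + s(423, H(18))/475872 = 276458/480992 + ((1/2)*(18 + 423)/423)/475872 = 276458*(1/480992) + ((1/2)*(1/423)*441)*(1/475872) = 138229/240496 + (49/94)*(1/475872) = 138229/240496 + 49/44731968 = 386454186811/672366211008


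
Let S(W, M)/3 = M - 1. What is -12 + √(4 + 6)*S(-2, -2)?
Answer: -12 - 9*√10 ≈ -40.461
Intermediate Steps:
S(W, M) = -3 + 3*M (S(W, M) = 3*(M - 1) = 3*(-1 + M) = -3 + 3*M)
-12 + √(4 + 6)*S(-2, -2) = -12 + √(4 + 6)*(-3 + 3*(-2)) = -12 + √10*(-3 - 6) = -12 + √10*(-9) = -12 - 9*√10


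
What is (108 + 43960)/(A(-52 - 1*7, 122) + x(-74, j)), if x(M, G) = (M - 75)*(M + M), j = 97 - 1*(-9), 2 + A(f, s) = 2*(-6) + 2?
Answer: 11017/5510 ≈ 1.9995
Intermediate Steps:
A(f, s) = -12 (A(f, s) = -2 + (2*(-6) + 2) = -2 + (-12 + 2) = -2 - 10 = -12)
j = 106 (j = 97 + 9 = 106)
x(M, G) = 2*M*(-75 + M) (x(M, G) = (-75 + M)*(2*M) = 2*M*(-75 + M))
(108 + 43960)/(A(-52 - 1*7, 122) + x(-74, j)) = (108 + 43960)/(-12 + 2*(-74)*(-75 - 74)) = 44068/(-12 + 2*(-74)*(-149)) = 44068/(-12 + 22052) = 44068/22040 = 44068*(1/22040) = 11017/5510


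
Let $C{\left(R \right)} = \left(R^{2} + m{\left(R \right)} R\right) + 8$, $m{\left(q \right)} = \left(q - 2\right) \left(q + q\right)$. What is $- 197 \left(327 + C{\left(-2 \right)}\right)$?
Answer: $-60479$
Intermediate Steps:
$m{\left(q \right)} = 2 q \left(-2 + q\right)$ ($m{\left(q \right)} = \left(-2 + q\right) 2 q = 2 q \left(-2 + q\right)$)
$C{\left(R \right)} = 8 + R^{2} + 2 R^{2} \left(-2 + R\right)$ ($C{\left(R \right)} = \left(R^{2} + 2 R \left(-2 + R\right) R\right) + 8 = \left(R^{2} + 2 R^{2} \left(-2 + R\right)\right) + 8 = 8 + R^{2} + 2 R^{2} \left(-2 + R\right)$)
$- 197 \left(327 + C{\left(-2 \right)}\right) = - 197 \left(327 + \left(8 - 3 \left(-2\right)^{2} + 2 \left(-2\right)^{3}\right)\right) = - 197 \left(327 + \left(8 - 12 + 2 \left(-8\right)\right)\right) = - 197 \left(327 - 20\right) = \left(-197\right) 307 = -60479$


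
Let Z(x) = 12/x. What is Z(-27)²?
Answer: 16/81 ≈ 0.19753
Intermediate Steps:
Z(-27)² = (12/(-27))² = (12*(-1/27))² = (-4/9)² = 16/81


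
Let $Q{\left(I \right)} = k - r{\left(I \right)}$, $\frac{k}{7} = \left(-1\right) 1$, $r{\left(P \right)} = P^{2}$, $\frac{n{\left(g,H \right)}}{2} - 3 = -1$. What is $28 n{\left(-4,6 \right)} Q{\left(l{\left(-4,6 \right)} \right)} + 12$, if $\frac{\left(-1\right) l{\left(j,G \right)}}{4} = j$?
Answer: $-29444$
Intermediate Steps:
$l{\left(j,G \right)} = - 4 j$
$n{\left(g,H \right)} = 4$ ($n{\left(g,H \right)} = 6 + 2 \left(-1\right) = 6 - 2 = 4$)
$k = -7$ ($k = 7 \left(\left(-1\right) 1\right) = 7 \left(-1\right) = -7$)
$Q{\left(I \right)} = -7 - I^{2}$
$28 n{\left(-4,6 \right)} Q{\left(l{\left(-4,6 \right)} \right)} + 12 = 28 \cdot 4 \left(-7 - \left(\left(-4\right) \left(-4\right)\right)^{2}\right) + 12 = 112 \left(-7 - 16^{2}\right) + 12 = 112 \left(-7 - 256\right) + 12 = 112 \left(-263\right) + 12 = -29456 + 12 = -29444$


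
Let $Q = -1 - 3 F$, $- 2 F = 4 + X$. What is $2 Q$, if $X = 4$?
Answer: $22$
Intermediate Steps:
$F = -4$ ($F = - \frac{4 + 4}{2} = \left(- \frac{1}{2}\right) 8 = -4$)
$Q = 11$ ($Q = -1 - -12 = -1 + 12 = 11$)
$2 Q = 2 \cdot 11 = 22$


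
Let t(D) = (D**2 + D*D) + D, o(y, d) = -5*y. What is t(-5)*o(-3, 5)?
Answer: 675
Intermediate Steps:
t(D) = D + 2*D**2 (t(D) = (D**2 + D**2) + D = 2*D**2 + D = D + 2*D**2)
t(-5)*o(-3, 5) = (-5*(1 + 2*(-5)))*(-5*(-3)) = -5*(1 - 10)*15 = -5*(-9)*15 = 45*15 = 675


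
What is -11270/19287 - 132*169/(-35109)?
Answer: 3841774/75238587 ≈ 0.051061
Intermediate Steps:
-11270/19287 - 132*169/(-35109) = -11270*1/19287 - 22308*(-1/35109) = -11270/19287 + 7436/11703 = 3841774/75238587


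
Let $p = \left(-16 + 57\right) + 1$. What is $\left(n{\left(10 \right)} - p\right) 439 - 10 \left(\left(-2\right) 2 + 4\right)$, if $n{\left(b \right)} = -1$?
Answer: $-18877$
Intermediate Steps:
$p = 42$ ($p = 41 + 1 = 42$)
$\left(n{\left(10 \right)} - p\right) 439 - 10 \left(\left(-2\right) 2 + 4\right) = \left(-1 - 42\right) 439 - 10 \left(\left(-2\right) 2 + 4\right) = \left(-1 - 42\right) 439 - 10 \left(-4 + 4\right) = \left(-43\right) 439 - 0 = -18877 + 0 = -18877$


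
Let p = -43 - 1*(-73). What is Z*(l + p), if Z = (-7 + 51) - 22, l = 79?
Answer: 2398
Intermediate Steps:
Z = 22 (Z = 44 - 22 = 22)
p = 30 (p = -43 + 73 = 30)
Z*(l + p) = 22*(79 + 30) = 22*109 = 2398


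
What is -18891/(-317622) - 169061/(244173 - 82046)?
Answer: -16878250595/17165033998 ≈ -0.98329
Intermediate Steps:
-18891/(-317622) - 169061/(244173 - 82046) = -18891*(-1/317622) - 169061/162127 = 6297/105874 - 169061*1/162127 = 6297/105874 - 169061/162127 = -16878250595/17165033998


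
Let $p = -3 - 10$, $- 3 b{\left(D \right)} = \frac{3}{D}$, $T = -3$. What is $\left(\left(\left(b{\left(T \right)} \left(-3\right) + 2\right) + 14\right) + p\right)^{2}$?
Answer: $4$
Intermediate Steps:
$b{\left(D \right)} = - \frac{1}{D}$ ($b{\left(D \right)} = - \frac{3 \frac{1}{D}}{3} = - \frac{1}{D}$)
$p = -13$ ($p = -3 - 10 = -13$)
$\left(\left(\left(b{\left(T \right)} \left(-3\right) + 2\right) + 14\right) + p\right)^{2} = \left(\left(\left(- \frac{1}{-3} \left(-3\right) + 2\right) + 14\right) - 13\right)^{2} = \left(\left(\left(\left(-1\right) \left(- \frac{1}{3}\right) \left(-3\right) + 2\right) + 14\right) - 13\right)^{2} = \left(\left(\left(\frac{1}{3} \left(-3\right) + 2\right) + 14\right) - 13\right)^{2} = \left(\left(\left(-1 + 2\right) + 14\right) - 13\right)^{2} = \left(\left(1 + 14\right) - 13\right)^{2} = \left(15 - 13\right)^{2} = 2^{2} = 4$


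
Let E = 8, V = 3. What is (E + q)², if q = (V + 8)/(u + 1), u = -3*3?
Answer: 2809/64 ≈ 43.891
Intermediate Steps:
u = -9
q = -11/8 (q = (3 + 8)/(-9 + 1) = 11/(-8) = 11*(-⅛) = -11/8 ≈ -1.3750)
(E + q)² = (8 - 11/8)² = (53/8)² = 2809/64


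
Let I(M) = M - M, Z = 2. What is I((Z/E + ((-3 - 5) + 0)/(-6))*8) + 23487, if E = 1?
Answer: 23487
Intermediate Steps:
I(M) = 0
I((Z/E + ((-3 - 5) + 0)/(-6))*8) + 23487 = 0 + 23487 = 23487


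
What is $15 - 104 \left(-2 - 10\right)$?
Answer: $1263$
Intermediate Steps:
$15 - 104 \left(-2 - 10\right) = 15 - -1248 = 15 + 1248 = 1263$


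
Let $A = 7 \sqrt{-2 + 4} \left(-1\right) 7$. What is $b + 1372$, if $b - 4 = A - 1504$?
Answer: $-128 - 49 \sqrt{2} \approx -197.3$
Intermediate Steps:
$A = - 49 \sqrt{2}$ ($A = 7 \sqrt{2} \left(-1\right) 7 = 7 \left(- \sqrt{2}\right) 7 = - 7 \sqrt{2} \cdot 7 = - 49 \sqrt{2} \approx -69.297$)
$b = -1500 - 49 \sqrt{2}$ ($b = 4 - \left(1504 + 49 \sqrt{2}\right) = -1500 - 49 \sqrt{2} \approx -1569.3$)
$b + 1372 = \left(-1500 - 49 \sqrt{2}\right) + 1372 = -128 - 49 \sqrt{2}$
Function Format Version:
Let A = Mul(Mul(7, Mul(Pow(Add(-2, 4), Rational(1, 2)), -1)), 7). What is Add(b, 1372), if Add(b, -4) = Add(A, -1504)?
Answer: Add(-128, Mul(-49, Pow(2, Rational(1, 2)))) ≈ -197.30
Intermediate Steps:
A = Mul(-49, Pow(2, Rational(1, 2))) (A = Mul(Mul(7, Mul(Pow(2, Rational(1, 2)), -1)), 7) = Mul(Mul(7, Mul(-1, Pow(2, Rational(1, 2)))), 7) = Mul(Mul(-7, Pow(2, Rational(1, 2))), 7) = Mul(-49, Pow(2, Rational(1, 2))) ≈ -69.297)
b = Add(-1500, Mul(-49, Pow(2, Rational(1, 2)))) (b = Add(4, Add(Mul(-49, Pow(2, Rational(1, 2))), -1504)) = Add(4, Add(-1504, Mul(-49, Pow(2, Rational(1, 2))))) = Add(-1500, Mul(-49, Pow(2, Rational(1, 2)))) ≈ -1569.3)
Add(b, 1372) = Add(Add(-1500, Mul(-49, Pow(2, Rational(1, 2)))), 1372) = Add(-128, Mul(-49, Pow(2, Rational(1, 2))))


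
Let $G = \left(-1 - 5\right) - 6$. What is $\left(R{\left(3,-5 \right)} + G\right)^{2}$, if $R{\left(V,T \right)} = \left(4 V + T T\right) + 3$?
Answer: $784$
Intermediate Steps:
$R{\left(V,T \right)} = 3 + T^{2} + 4 V$ ($R{\left(V,T \right)} = \left(4 V + T^{2}\right) + 3 = \left(T^{2} + 4 V\right) + 3 = 3 + T^{2} + 4 V$)
$G = -12$ ($G = -6 - 6 = -12$)
$\left(R{\left(3,-5 \right)} + G\right)^{2} = \left(\left(3 + \left(-5\right)^{2} + 4 \cdot 3\right) - 12\right)^{2} = \left(\left(3 + 25 + 12\right) - 12\right)^{2} = \left(40 - 12\right)^{2} = 28^{2} = 784$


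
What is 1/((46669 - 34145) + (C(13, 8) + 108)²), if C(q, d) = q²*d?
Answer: 1/2144124 ≈ 4.6639e-7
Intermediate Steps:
C(q, d) = d*q²
1/((46669 - 34145) + (C(13, 8) + 108)²) = 1/((46669 - 34145) + (8*13² + 108)²) = 1/(12524 + (8*169 + 108)²) = 1/(12524 + (1352 + 108)²) = 1/(12524 + 1460²) = 1/(12524 + 2131600) = 1/2144124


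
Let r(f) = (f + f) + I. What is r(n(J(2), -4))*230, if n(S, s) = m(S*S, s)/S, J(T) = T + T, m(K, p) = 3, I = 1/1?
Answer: 575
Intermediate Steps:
I = 1
J(T) = 2*T
n(S, s) = 3/S
r(f) = 1 + 2*f (r(f) = (f + f) + 1 = 2*f + 1 = 1 + 2*f)
r(n(J(2), -4))*230 = (1 + 2*(3/((2*2))))*230 = (1 + 2*(3/4))*230 = (1 + 2*(3*(¼)))*230 = (1 + 2*(¾))*230 = (1 + 3/2)*230 = (5/2)*230 = 575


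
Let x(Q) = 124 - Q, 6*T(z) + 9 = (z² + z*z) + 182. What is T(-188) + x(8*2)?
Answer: 71509/6 ≈ 11918.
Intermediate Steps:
T(z) = 173/6 + z²/3 (T(z) = -3/2 + ((z² + z*z) + 182)/6 = -3/2 + ((z² + z²) + 182)/6 = -3/2 + (2*z² + 182)/6 = -3/2 + (182 + 2*z²)/6 = -3/2 + (91/3 + z²/3) = 173/6 + z²/3)
T(-188) + x(8*2) = (173/6 + (⅓)*(-188)²) + (124 - 8*2) = (173/6 + (⅓)*35344) + (124 - 1*16) = (173/6 + 35344/3) + (124 - 16) = 70861/6 + 108 = 71509/6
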